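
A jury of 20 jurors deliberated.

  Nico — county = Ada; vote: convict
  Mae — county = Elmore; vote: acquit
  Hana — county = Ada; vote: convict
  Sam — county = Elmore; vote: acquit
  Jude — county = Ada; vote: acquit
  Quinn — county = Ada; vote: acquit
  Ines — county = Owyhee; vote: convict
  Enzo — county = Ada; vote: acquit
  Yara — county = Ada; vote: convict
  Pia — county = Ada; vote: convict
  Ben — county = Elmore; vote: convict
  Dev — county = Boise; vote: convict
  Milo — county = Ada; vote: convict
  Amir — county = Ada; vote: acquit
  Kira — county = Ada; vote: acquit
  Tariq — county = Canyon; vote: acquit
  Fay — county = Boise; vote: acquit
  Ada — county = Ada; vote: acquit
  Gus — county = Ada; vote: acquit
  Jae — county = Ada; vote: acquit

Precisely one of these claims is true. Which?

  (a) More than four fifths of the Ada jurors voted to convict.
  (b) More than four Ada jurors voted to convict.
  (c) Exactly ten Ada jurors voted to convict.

(b)

|A| = 13, |A ∩ B| = 5, |A ∖ B| = 8.
(a) requires |A ∩ B| / |A| > 4/5: false.
(b) requires |A ∩ B| > 4: true.
(c) requires |A ∩ B| = 10: false.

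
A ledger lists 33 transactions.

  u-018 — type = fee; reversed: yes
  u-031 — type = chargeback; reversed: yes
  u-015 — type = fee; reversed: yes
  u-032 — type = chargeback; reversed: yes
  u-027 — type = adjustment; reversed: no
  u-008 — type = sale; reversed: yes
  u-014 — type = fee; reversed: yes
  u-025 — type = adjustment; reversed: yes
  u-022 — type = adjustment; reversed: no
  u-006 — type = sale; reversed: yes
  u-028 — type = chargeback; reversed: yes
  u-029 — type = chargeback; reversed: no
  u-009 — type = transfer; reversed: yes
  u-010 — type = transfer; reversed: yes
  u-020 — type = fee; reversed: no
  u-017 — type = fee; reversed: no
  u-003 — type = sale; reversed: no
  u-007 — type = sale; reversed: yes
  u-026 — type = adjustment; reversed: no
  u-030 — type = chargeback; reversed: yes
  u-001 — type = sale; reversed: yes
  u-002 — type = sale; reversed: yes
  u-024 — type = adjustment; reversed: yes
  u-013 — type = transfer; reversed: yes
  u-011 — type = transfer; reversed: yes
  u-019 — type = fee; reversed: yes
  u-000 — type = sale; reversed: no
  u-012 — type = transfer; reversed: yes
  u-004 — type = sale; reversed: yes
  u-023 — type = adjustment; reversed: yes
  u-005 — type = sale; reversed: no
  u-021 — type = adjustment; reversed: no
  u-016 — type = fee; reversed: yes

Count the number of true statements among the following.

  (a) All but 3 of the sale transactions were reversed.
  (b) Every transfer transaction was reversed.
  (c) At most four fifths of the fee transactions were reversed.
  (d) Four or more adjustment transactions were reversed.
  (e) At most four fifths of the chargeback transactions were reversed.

4

(a) sale: |A| = 9, |A ∩ B| = 6; needs |A ∖ B| = 3 — true.
(b) transfer: |A| = 5, |A ∩ B| = 5; needs A ⊆ B, i.e. every element of A is in B (|A ∖ B| = 0) — true.
(c) fee: |A| = 7, |A ∩ B| = 5; needs |A ∩ B| / |A| ≤ 4/5 — true.
(d) adjustment: |A| = 7, |A ∩ B| = 3; needs |A ∩ B| ≥ 4 — false.
(e) chargeback: |A| = 5, |A ∩ B| = 4; needs |A ∩ B| / |A| ≤ 4/5 — true.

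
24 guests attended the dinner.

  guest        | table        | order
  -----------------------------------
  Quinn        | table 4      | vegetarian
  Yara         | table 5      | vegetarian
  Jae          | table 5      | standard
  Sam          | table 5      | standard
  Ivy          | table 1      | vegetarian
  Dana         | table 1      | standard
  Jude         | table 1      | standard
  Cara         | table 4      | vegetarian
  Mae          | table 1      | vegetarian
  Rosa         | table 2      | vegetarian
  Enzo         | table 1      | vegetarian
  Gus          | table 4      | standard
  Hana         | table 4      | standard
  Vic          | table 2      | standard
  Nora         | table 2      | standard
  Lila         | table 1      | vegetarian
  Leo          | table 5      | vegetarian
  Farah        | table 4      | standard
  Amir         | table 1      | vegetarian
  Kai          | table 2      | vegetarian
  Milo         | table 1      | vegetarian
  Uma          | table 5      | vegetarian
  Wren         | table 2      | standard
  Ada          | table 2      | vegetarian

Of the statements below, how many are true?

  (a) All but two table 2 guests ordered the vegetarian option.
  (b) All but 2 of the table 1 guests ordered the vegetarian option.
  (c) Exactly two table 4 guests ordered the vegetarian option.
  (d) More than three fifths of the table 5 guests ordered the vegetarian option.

2

(a) table 2: |A| = 6, |A ∩ B| = 3; needs |A ∖ B| = 2 — false.
(b) table 1: |A| = 8, |A ∩ B| = 6; needs |A ∖ B| = 2 — true.
(c) table 4: |A| = 5, |A ∩ B| = 2; needs |A ∩ B| = 2 — true.
(d) table 5: |A| = 5, |A ∩ B| = 3; needs |A ∩ B| / |A| > 3/5 — false.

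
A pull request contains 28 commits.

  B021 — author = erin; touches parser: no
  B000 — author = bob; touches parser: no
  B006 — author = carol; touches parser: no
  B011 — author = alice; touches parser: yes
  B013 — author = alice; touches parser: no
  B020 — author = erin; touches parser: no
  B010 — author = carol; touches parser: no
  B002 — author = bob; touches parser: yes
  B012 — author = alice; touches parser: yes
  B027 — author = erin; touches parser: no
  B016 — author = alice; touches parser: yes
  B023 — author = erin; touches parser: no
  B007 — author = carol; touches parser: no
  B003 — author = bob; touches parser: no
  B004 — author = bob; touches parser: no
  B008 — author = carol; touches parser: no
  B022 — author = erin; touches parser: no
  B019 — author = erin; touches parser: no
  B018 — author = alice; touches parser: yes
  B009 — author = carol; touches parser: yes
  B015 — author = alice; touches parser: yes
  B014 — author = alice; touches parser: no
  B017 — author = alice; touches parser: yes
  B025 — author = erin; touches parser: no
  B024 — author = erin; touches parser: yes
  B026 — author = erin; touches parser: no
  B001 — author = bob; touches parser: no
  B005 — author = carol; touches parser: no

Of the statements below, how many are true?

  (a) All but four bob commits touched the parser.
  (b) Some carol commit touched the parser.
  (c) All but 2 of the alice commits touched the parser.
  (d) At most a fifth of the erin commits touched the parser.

(a) bob: |A| = 5, |A ∩ B| = 1; needs |A ∖ B| = 4 — true.
(b) carol: |A| = 6, |A ∩ B| = 1; needs A ∩ B ≠ ∅ (|A ∩ B| ≥ 1) — true.
(c) alice: |A| = 8, |A ∩ B| = 6; needs |A ∖ B| = 2 — true.
(d) erin: |A| = 9, |A ∩ B| = 1; needs |A ∩ B| / |A| ≤ 1/5 — true.

4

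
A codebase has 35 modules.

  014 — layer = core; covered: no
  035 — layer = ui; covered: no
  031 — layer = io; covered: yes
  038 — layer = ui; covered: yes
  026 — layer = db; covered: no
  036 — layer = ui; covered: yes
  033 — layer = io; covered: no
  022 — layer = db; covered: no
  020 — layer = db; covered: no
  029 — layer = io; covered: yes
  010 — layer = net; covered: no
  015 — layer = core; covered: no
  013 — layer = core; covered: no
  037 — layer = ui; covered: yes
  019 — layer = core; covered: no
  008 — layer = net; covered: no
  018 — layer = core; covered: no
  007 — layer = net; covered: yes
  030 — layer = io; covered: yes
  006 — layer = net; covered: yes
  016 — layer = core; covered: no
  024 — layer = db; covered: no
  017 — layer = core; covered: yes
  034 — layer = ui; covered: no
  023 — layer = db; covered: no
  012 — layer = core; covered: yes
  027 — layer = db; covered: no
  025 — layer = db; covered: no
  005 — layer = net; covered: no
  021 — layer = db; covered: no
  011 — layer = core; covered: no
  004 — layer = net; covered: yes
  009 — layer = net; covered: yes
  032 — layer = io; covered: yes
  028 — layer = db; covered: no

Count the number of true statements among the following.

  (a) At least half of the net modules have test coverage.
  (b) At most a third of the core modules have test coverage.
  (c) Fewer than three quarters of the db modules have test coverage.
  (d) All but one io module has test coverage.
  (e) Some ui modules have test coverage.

5

(a) net: |A| = 7, |A ∩ B| = 4; needs |A ∩ B| ≥ |A ∖ B| — true.
(b) core: |A| = 9, |A ∩ B| = 2; needs |A ∩ B| / |A| ≤ 1/3 — true.
(c) db: |A| = 9, |A ∩ B| = 0; needs |A ∩ B| / |A| < 3/4 — true.
(d) io: |A| = 5, |A ∩ B| = 4; needs |A ∖ B| = 1 — true.
(e) ui: |A| = 5, |A ∩ B| = 3; needs A ∩ B ≠ ∅ (|A ∩ B| ≥ 1) — true.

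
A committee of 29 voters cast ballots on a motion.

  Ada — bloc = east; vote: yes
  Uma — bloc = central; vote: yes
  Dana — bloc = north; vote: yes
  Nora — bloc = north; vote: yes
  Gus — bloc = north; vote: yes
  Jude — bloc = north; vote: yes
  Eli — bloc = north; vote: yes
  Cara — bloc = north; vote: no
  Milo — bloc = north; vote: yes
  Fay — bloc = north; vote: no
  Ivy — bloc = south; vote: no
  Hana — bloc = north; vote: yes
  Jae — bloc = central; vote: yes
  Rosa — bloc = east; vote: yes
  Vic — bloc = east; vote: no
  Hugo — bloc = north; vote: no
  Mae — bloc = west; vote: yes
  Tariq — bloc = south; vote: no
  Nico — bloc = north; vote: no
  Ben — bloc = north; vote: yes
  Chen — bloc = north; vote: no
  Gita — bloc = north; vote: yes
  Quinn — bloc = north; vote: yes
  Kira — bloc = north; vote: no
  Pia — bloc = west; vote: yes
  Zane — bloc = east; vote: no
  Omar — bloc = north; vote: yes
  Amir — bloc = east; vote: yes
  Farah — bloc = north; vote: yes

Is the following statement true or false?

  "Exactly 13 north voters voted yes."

False

'Exactly 13 north voters voted yes' holds iff |A ∩ B| = 13.
|A| = 18, |A ∩ B| = 12, |A ∖ B| = 6.
|A ∩ B| = 12, so the statement is false.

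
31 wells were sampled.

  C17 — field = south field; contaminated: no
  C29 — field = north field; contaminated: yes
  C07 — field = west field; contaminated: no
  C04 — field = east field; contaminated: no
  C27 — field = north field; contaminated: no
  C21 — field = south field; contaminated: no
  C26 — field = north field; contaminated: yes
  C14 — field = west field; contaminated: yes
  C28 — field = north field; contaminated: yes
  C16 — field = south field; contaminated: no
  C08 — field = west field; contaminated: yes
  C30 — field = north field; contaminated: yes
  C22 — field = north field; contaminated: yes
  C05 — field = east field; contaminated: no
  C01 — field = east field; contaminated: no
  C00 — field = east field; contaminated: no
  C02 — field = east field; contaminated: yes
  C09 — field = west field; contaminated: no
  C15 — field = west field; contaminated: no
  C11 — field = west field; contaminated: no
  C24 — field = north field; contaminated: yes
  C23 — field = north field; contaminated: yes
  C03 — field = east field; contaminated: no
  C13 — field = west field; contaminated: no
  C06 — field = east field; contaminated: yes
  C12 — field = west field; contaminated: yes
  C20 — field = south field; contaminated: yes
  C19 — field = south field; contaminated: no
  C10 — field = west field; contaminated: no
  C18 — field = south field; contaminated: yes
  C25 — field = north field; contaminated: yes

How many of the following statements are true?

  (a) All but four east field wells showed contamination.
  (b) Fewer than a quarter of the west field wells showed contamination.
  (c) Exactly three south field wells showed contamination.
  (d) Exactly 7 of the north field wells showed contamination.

(a) east field: |A| = 7, |A ∩ B| = 2; needs |A ∖ B| = 4 — false.
(b) west field: |A| = 9, |A ∩ B| = 3; needs |A ∩ B| / |A| < 1/4 — false.
(c) south field: |A| = 6, |A ∩ B| = 2; needs |A ∩ B| = 3 — false.
(d) north field: |A| = 9, |A ∩ B| = 8; needs |A ∩ B| = 7 — false.

0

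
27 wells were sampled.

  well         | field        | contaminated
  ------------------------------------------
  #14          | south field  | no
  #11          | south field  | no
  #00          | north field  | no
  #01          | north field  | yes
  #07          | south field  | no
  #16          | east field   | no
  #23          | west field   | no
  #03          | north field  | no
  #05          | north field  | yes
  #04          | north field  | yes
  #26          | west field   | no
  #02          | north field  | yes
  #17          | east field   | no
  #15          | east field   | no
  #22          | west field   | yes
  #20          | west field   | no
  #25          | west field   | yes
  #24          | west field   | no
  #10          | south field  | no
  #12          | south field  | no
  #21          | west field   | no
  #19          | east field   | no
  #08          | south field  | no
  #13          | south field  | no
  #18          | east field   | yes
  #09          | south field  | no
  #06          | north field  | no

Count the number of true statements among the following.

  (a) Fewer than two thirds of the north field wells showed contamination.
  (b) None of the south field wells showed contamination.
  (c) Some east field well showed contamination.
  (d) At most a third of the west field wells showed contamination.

(a) north field: |A| = 7, |A ∩ B| = 4; needs |A ∩ B| / |A| < 2/3 — true.
(b) south field: |A| = 8, |A ∩ B| = 0; needs A ∩ B = ∅ (|A ∩ B| = 0) — true.
(c) east field: |A| = 5, |A ∩ B| = 1; needs A ∩ B ≠ ∅ (|A ∩ B| ≥ 1) — true.
(d) west field: |A| = 7, |A ∩ B| = 2; needs |A ∩ B| / |A| ≤ 1/3 — true.

4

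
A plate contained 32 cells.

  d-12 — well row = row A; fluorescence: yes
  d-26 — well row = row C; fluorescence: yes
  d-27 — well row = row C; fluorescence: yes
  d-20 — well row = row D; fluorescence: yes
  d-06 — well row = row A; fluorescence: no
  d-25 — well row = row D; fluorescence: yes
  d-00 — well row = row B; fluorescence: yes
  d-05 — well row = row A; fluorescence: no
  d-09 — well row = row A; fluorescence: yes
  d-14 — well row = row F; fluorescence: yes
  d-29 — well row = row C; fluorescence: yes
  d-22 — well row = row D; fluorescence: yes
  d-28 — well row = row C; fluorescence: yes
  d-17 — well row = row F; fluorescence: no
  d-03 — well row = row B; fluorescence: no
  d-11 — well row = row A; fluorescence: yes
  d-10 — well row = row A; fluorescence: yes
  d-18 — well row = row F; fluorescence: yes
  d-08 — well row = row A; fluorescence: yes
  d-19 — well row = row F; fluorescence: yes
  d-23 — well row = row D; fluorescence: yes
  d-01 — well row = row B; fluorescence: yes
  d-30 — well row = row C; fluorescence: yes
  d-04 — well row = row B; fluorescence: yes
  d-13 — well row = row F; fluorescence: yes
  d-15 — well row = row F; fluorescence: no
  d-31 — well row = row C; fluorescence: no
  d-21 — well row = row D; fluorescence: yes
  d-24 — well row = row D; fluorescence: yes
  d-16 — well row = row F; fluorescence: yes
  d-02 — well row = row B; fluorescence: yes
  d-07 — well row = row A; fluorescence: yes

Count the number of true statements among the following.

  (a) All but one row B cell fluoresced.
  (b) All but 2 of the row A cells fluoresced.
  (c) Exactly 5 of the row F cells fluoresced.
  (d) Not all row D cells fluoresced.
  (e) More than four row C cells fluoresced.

4

(a) row B: |A| = 5, |A ∩ B| = 4; needs |A ∖ B| = 1 — true.
(b) row A: |A| = 8, |A ∩ B| = 6; needs |A ∖ B| = 2 — true.
(c) row F: |A| = 7, |A ∩ B| = 5; needs |A ∩ B| = 5 — true.
(d) row D: |A| = 6, |A ∩ B| = 6; needs A ⊄ B (|A ∖ B| ≥ 1) — false.
(e) row C: |A| = 6, |A ∩ B| = 5; needs |A ∩ B| > 4 — true.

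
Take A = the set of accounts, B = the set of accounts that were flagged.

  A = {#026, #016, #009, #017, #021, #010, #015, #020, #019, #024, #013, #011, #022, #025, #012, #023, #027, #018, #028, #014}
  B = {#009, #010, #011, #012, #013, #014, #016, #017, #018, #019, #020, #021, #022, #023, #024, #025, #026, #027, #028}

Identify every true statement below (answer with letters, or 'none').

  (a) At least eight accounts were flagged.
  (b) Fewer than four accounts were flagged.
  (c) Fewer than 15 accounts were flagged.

(a)

|A| = 20, |A ∩ B| = 19, |A ∖ B| = 1.
(a) |A ∩ B| ≥ 8: holds.
(b) |A ∩ B| < 4: fails.
(c) |A ∩ B| < 15: fails.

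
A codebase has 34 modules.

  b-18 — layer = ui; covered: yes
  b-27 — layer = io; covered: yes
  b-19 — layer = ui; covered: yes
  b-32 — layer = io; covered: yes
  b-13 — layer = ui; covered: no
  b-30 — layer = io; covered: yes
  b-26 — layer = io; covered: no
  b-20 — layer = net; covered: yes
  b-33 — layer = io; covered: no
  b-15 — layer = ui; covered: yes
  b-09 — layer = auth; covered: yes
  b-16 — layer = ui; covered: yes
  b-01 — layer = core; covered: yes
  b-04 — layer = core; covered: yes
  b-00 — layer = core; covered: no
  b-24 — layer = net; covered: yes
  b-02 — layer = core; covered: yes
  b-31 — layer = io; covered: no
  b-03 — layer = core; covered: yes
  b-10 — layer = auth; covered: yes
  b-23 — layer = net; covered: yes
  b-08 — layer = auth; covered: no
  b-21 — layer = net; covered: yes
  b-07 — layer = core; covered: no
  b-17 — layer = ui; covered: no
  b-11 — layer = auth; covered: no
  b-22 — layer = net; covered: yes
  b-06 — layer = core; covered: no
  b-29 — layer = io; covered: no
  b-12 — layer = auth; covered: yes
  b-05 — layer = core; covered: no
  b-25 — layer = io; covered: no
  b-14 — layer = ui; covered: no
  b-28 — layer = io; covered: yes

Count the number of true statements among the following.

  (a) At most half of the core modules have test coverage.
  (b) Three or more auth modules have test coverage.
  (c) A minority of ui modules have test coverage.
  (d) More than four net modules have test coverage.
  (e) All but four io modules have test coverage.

(a) core: |A| = 8, |A ∩ B| = 4; needs |A ∩ B| ≤ |A ∖ B| — true.
(b) auth: |A| = 5, |A ∩ B| = 3; needs |A ∩ B| ≥ 3 — true.
(c) ui: |A| = 7, |A ∩ B| = 4; needs |A ∩ B| < |A ∖ B| — false.
(d) net: |A| = 5, |A ∩ B| = 5; needs |A ∩ B| > 4 — true.
(e) io: |A| = 9, |A ∩ B| = 4; needs |A ∖ B| = 4 — false.

3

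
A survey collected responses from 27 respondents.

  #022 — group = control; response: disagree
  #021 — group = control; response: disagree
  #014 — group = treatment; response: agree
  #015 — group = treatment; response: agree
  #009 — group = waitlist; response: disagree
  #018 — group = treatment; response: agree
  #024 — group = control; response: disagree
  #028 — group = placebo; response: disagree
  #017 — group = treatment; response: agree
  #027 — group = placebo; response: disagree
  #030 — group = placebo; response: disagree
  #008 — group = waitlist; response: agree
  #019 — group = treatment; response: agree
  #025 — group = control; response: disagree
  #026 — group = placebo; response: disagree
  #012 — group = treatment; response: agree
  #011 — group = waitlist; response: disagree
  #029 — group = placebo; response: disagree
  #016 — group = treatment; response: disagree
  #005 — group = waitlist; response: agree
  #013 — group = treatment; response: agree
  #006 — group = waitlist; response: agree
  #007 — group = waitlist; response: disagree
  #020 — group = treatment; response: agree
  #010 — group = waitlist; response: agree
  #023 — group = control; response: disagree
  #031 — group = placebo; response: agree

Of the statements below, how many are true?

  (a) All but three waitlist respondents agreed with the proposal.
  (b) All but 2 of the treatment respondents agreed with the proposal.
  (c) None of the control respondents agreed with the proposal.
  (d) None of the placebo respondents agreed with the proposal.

2

(a) waitlist: |A| = 7, |A ∩ B| = 4; needs |A ∖ B| = 3 — true.
(b) treatment: |A| = 9, |A ∩ B| = 8; needs |A ∖ B| = 2 — false.
(c) control: |A| = 5, |A ∩ B| = 0; needs A ∩ B = ∅ (|A ∩ B| = 0) — true.
(d) placebo: |A| = 6, |A ∩ B| = 1; needs A ∩ B = ∅ (|A ∩ B| = 0) — false.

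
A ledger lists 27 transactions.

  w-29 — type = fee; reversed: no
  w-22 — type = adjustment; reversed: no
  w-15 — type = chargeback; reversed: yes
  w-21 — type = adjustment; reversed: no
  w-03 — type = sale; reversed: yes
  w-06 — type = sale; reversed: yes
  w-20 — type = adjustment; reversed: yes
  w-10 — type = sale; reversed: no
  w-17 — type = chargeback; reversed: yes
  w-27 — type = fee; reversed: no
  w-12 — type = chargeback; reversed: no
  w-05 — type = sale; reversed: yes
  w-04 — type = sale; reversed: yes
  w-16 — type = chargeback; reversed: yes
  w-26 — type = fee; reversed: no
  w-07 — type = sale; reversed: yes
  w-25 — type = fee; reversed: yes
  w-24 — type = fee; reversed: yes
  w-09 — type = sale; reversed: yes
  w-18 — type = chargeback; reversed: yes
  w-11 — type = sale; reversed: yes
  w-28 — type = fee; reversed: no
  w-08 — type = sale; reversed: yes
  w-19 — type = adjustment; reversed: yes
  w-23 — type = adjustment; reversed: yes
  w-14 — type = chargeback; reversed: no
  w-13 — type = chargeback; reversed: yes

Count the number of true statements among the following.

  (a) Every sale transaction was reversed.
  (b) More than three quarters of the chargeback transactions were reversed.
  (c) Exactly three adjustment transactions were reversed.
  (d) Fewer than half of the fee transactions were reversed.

2

(a) sale: |A| = 9, |A ∩ B| = 8; needs A ⊆ B, i.e. every element of A is in B (|A ∖ B| = 0) — false.
(b) chargeback: |A| = 7, |A ∩ B| = 5; needs |A ∩ B| / |A| > 3/4 — false.
(c) adjustment: |A| = 5, |A ∩ B| = 3; needs |A ∩ B| = 3 — true.
(d) fee: |A| = 6, |A ∩ B| = 2; needs |A ∩ B| < |A ∖ B| — true.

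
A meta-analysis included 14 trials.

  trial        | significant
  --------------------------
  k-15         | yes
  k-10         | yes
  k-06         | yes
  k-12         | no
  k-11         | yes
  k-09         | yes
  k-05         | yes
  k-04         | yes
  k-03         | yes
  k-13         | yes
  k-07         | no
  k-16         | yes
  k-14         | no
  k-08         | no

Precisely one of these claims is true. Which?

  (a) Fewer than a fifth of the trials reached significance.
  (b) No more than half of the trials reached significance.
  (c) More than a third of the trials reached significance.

|A| = 14, |A ∩ B| = 10, |A ∖ B| = 4.
(a) requires |A ∩ B| / |A| < 1/5: false.
(b) requires |A ∩ B| ≤ |A ∖ B|: false.
(c) requires |A ∩ B| / |A| > 1/3: true.

(c)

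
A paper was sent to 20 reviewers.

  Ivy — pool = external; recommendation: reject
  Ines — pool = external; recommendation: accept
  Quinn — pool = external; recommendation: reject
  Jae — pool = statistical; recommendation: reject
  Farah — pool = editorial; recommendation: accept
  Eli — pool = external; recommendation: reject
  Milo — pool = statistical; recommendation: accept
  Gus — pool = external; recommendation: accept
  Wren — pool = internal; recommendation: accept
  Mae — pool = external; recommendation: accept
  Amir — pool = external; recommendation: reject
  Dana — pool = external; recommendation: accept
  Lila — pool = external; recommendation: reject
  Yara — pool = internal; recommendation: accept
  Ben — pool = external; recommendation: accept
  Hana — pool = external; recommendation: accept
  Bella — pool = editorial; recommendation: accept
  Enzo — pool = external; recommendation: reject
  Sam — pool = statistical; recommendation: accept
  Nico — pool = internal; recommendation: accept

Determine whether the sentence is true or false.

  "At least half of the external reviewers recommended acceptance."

The determiner here denotes the relation: |A ∩ B| ≥ |A ∖ B|.
A (the restrictor) = {Ivy, Ines, Quinn, Eli, Gus, Mae, Amir, Dana, Lila, Ben, Hana, Enzo}, |A| = 12.
A ∩ B = {Ines, Gus, Mae, Dana, Ben, Hana}, so |A ∩ B| = 6.
A ∖ B = {Ivy, Quinn, Eli, Amir, Lila, Enzo}, so |A ∖ B| = 6.
6 = 6, so the statement is true.

True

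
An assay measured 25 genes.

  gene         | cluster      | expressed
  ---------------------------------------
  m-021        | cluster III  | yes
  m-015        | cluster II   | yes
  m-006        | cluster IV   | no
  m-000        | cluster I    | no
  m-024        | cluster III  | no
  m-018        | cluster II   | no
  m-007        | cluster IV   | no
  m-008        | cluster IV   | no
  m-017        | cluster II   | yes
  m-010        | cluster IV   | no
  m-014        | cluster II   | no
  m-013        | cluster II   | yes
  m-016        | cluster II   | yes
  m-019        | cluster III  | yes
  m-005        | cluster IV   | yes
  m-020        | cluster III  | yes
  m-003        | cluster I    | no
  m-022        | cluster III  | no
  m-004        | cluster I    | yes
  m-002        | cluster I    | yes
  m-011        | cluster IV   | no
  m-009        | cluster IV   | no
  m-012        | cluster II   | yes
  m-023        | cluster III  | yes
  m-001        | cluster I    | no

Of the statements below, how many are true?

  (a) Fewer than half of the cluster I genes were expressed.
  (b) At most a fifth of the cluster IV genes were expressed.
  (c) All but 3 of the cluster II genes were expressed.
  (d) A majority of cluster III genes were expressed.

3

(a) cluster I: |A| = 5, |A ∩ B| = 2; needs |A ∩ B| < |A ∖ B| — true.
(b) cluster IV: |A| = 7, |A ∩ B| = 1; needs |A ∩ B| / |A| ≤ 1/5 — true.
(c) cluster II: |A| = 7, |A ∩ B| = 5; needs |A ∖ B| = 3 — false.
(d) cluster III: |A| = 6, |A ∩ B| = 4; needs |A ∩ B| > |A ∖ B| — true.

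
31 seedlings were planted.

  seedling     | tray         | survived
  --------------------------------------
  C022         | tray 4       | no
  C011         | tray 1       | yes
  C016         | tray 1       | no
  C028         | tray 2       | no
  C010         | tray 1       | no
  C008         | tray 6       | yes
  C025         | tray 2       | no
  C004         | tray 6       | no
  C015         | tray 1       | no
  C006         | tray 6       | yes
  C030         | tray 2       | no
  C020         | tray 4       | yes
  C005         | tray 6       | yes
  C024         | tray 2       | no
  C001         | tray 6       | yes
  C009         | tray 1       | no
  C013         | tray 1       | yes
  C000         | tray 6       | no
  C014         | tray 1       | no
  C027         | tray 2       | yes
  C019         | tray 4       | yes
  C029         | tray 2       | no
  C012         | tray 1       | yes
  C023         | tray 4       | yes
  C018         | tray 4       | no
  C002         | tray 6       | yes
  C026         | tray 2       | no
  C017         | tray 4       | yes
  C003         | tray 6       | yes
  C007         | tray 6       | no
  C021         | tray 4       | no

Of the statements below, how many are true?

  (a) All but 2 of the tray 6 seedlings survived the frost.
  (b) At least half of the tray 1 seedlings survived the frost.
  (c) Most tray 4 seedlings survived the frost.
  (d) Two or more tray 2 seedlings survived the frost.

1

(a) tray 6: |A| = 9, |A ∩ B| = 6; needs |A ∖ B| = 2 — false.
(b) tray 1: |A| = 8, |A ∩ B| = 3; needs |A ∩ B| ≥ |A ∖ B| — false.
(c) tray 4: |A| = 7, |A ∩ B| = 4; needs |A ∩ B| > |A ∖ B| — true.
(d) tray 2: |A| = 7, |A ∩ B| = 1; needs |A ∩ B| ≥ 2 — false.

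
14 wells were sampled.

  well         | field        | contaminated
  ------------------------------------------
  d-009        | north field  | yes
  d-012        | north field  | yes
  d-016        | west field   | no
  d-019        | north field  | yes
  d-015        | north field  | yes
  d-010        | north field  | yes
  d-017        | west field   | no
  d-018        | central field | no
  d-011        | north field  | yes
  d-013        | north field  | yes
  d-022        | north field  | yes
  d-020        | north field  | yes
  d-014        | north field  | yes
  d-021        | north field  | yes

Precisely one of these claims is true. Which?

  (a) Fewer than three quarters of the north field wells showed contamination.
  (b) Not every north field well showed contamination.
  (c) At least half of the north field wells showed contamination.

(c)

|A| = 11, |A ∩ B| = 11, |A ∖ B| = 0.
(a) requires |A ∩ B| / |A| < 3/4: false.
(b) requires A ⊄ B (|A ∖ B| ≥ 1): false.
(c) requires |A ∩ B| ≥ |A ∖ B|: true.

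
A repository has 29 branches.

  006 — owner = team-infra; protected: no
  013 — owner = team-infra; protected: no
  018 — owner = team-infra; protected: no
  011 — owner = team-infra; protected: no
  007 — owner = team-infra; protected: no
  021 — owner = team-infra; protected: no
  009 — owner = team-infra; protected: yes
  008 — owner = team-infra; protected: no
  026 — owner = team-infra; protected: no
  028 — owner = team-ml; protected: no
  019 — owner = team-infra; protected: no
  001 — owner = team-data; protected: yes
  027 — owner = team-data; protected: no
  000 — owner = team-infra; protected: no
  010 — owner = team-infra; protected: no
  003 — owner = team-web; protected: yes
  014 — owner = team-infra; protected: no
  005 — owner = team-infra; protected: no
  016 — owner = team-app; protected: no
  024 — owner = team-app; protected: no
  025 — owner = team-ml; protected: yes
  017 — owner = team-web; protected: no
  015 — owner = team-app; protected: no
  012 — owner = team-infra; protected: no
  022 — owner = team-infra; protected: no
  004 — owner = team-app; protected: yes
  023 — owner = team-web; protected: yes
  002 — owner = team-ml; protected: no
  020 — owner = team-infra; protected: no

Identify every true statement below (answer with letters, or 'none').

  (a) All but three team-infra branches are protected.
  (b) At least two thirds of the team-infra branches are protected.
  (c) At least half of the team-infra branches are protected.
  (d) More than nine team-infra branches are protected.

|A| = 17, |A ∩ B| = 1, |A ∖ B| = 16.
(a) |A ∖ B| = 3: fails.
(b) |A ∩ B| / |A| ≥ 2/3: fails.
(c) |A ∩ B| ≥ |A ∖ B|: fails.
(d) |A ∩ B| > 9: fails.

none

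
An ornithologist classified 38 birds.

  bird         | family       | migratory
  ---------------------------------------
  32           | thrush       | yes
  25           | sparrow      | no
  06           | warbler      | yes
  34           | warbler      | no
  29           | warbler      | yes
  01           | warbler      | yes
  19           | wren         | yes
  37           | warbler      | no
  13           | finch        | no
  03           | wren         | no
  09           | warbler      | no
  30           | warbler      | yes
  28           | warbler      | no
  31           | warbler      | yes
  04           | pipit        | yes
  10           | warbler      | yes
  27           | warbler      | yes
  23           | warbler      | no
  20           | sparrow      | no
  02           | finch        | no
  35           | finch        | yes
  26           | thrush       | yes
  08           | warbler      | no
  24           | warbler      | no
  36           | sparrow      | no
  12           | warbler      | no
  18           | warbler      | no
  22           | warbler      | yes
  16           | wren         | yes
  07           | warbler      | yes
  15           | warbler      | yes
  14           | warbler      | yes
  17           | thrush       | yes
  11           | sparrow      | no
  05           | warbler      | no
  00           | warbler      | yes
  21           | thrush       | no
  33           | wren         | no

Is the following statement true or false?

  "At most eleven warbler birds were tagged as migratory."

False

The determiner here denotes the relation: |A ∩ B| ≤ 11.
|A| = 22, |A ∩ B| = 12, |A ∖ B| = 10.
|A ∩ B| = 12, so the statement is false.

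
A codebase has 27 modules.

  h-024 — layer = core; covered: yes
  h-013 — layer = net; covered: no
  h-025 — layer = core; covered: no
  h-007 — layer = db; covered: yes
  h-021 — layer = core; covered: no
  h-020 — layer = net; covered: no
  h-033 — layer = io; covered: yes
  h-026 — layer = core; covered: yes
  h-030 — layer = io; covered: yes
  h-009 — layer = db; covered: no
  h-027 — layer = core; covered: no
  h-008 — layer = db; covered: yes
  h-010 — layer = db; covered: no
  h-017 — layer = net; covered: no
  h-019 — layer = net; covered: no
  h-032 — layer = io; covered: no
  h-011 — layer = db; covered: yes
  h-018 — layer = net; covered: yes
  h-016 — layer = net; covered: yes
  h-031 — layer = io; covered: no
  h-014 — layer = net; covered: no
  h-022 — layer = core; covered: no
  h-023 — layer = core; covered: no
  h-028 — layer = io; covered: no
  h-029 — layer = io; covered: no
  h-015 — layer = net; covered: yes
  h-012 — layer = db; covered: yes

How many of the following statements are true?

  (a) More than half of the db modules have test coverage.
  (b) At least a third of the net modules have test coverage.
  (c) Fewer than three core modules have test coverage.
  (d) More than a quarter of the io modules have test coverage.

4

(a) db: |A| = 6, |A ∩ B| = 4; needs |A ∩ B| > |A ∖ B| — true.
(b) net: |A| = 8, |A ∩ B| = 3; needs |A ∩ B| / |A| ≥ 1/3 — true.
(c) core: |A| = 7, |A ∩ B| = 2; needs |A ∩ B| < 3 — true.
(d) io: |A| = 6, |A ∩ B| = 2; needs |A ∩ B| / |A| > 1/4 — true.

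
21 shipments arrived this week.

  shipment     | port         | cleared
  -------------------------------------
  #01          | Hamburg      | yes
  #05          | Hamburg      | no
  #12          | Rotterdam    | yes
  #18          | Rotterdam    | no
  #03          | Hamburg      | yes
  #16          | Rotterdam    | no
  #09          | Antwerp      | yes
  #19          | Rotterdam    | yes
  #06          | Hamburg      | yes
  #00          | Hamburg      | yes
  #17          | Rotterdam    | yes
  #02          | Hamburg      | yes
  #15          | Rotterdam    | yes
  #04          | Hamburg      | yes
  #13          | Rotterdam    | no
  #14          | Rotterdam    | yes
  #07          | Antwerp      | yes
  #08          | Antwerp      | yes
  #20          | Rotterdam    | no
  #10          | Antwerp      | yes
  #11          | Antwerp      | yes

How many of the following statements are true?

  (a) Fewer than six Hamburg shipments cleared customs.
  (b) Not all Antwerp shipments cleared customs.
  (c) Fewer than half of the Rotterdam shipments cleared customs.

(a) Hamburg: |A| = 7, |A ∩ B| = 6; needs |A ∩ B| < 6 — false.
(b) Antwerp: |A| = 5, |A ∩ B| = 5; needs A ⊄ B (|A ∖ B| ≥ 1) — false.
(c) Rotterdam: |A| = 9, |A ∩ B| = 5; needs |A ∩ B| < |A ∖ B| — false.

0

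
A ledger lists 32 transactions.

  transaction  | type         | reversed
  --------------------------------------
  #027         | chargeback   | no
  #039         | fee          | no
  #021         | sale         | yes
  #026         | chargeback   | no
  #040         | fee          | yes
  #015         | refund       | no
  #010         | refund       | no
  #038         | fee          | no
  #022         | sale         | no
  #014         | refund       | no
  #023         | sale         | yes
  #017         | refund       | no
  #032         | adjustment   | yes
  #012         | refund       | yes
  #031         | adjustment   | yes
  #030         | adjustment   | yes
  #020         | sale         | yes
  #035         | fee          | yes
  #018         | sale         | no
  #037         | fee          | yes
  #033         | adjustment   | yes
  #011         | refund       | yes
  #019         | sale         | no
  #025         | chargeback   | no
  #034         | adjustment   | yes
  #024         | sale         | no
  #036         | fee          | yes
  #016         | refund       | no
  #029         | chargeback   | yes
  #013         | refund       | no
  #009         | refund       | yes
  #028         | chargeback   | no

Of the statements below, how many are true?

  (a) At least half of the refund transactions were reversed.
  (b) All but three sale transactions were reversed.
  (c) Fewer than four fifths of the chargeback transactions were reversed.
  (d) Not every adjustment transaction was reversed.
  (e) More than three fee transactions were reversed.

2

(a) refund: |A| = 9, |A ∩ B| = 3; needs |A ∩ B| ≥ |A ∖ B| — false.
(b) sale: |A| = 7, |A ∩ B| = 3; needs |A ∖ B| = 3 — false.
(c) chargeback: |A| = 5, |A ∩ B| = 1; needs |A ∩ B| / |A| < 4/5 — true.
(d) adjustment: |A| = 5, |A ∩ B| = 5; needs A ⊄ B (|A ∖ B| ≥ 1) — false.
(e) fee: |A| = 6, |A ∩ B| = 4; needs |A ∩ B| > 3 — true.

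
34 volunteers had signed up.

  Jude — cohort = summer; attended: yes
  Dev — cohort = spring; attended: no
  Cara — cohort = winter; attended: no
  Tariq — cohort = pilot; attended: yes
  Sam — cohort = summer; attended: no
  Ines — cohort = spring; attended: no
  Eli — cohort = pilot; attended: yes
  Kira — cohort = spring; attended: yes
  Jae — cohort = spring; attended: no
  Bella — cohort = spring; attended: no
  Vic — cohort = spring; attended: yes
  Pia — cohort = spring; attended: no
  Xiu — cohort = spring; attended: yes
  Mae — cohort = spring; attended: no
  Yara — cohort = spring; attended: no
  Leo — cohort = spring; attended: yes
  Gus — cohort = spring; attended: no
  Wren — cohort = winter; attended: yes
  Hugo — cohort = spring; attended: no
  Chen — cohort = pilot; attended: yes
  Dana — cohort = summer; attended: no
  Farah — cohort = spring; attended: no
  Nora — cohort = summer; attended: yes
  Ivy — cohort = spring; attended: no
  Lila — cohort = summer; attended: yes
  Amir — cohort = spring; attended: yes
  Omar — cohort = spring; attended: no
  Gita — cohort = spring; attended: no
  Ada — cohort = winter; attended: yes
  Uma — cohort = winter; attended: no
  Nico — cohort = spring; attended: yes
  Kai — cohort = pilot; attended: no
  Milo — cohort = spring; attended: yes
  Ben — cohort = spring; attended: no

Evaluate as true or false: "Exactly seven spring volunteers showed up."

True

Truth condition: |A ∩ B| = 7.
|A| = 21, |A ∩ B| = 7, |A ∖ B| = 14.
|A ∩ B| = 7, so the statement is true.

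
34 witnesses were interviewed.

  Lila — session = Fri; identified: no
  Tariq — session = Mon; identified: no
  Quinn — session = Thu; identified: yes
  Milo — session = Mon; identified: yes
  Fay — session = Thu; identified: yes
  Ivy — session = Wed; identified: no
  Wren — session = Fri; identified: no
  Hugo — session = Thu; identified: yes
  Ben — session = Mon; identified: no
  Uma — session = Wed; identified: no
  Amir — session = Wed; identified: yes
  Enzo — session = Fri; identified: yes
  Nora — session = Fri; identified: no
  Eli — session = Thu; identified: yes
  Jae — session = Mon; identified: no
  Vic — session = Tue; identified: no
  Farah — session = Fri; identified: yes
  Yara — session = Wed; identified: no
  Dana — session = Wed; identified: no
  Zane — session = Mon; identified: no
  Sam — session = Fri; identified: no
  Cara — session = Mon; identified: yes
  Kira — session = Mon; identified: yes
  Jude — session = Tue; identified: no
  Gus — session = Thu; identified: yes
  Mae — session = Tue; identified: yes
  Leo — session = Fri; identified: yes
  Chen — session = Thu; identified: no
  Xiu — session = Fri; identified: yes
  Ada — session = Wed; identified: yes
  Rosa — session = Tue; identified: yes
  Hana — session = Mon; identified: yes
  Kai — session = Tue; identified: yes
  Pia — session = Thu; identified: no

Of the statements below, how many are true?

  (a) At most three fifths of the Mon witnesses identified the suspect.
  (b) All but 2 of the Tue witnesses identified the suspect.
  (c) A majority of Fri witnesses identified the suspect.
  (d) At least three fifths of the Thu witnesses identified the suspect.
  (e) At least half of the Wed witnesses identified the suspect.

(a) Mon: |A| = 8, |A ∩ B| = 4; needs |A ∩ B| / |A| ≤ 3/5 — true.
(b) Tue: |A| = 5, |A ∩ B| = 3; needs |A ∖ B| = 2 — true.
(c) Fri: |A| = 8, |A ∩ B| = 4; needs |A ∩ B| > |A ∖ B| — false.
(d) Thu: |A| = 7, |A ∩ B| = 5; needs |A ∩ B| / |A| ≥ 3/5 — true.
(e) Wed: |A| = 6, |A ∩ B| = 2; needs |A ∩ B| ≥ |A ∖ B| — false.

3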